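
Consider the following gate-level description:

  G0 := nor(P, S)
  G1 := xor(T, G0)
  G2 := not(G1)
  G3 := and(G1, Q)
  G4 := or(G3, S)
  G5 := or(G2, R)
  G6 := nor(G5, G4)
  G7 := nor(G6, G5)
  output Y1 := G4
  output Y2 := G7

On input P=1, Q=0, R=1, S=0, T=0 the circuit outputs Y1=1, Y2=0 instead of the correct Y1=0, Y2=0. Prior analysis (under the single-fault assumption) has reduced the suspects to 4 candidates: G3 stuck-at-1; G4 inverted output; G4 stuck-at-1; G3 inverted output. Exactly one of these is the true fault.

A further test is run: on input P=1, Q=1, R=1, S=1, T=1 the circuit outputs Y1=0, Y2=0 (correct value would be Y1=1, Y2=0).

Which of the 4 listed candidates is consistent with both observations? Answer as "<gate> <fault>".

Evaluate each candidate on input P=1, Q=1, R=1, S=1, T=1:
  G3 stuck-at-1: G0=0, G1=1, G2=0, G3=1 [stuck-at-1], G4=1, G5=1, G6=0, G7=0 → Y1=1, Y2=0 — eliminated
  G4 inverted output: G0=0, G1=1, G2=0, G3=1, G4=0 [inverted output], G5=1, G6=0, G7=0 → Y1=0, Y2=0 — matches
  G4 stuck-at-1: G0=0, G1=1, G2=0, G3=1, G4=1 [stuck-at-1], G5=1, G6=0, G7=0 → Y1=1, Y2=0 — eliminated
  G3 inverted output: G0=0, G1=1, G2=0, G3=0 [inverted output], G4=1, G5=1, G6=0, G7=0 → Y1=1, Y2=0 — eliminated
Only G4 inverted output reproduces the observed Y1=0, Y2=0.

G4 inverted output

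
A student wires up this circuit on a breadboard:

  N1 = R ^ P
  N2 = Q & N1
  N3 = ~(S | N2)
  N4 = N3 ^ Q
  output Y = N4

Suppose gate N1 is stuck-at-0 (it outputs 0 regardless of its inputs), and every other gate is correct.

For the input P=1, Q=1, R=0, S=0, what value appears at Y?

0

Propagate with N1 forced: N1=0 [stuck-at-0], N2=0, N3=1, N4=0.
So Y = 0. (Without the fault it would be 1.)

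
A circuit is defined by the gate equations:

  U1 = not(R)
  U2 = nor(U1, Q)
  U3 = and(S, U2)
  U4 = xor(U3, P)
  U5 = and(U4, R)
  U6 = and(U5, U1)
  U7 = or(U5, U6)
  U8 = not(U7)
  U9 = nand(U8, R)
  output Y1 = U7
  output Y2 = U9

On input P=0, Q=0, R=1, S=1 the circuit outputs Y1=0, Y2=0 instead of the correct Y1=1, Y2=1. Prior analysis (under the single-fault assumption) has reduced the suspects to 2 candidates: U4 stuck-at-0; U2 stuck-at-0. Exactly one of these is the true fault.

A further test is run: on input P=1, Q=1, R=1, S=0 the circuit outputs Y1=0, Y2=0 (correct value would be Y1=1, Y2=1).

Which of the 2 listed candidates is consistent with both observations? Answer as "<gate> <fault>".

U4 stuck-at-0

Evaluate each candidate on input P=1, Q=1, R=1, S=0:
  U4 stuck-at-0: U1=0, U2=0, U3=0, U4=0 [stuck-at-0], U5=0, U6=0, U7=0, U8=1, U9=0 → Y1=0, Y2=0 — matches
  U2 stuck-at-0: U1=0, U2=0 [stuck-at-0], U3=0, U4=1, U5=1, U6=0, U7=1, U8=0, U9=1 → Y1=1, Y2=1 — eliminated
Only U4 stuck-at-0 reproduces the observed Y1=0, Y2=0.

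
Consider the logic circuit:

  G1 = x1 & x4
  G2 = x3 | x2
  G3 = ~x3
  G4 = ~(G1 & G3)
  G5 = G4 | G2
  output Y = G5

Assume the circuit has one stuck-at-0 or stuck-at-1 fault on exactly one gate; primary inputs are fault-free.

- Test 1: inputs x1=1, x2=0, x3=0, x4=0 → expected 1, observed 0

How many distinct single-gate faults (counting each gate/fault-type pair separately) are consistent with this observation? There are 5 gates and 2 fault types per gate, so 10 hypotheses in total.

3

Fault-free: G1=0, G2=0, G3=1, G4=1, G5=1 → 1. Observed 0.
  G1 stuck-at-0: output 1 ✗
  G1 stuck-at-1: output 0 ✓
  G2 stuck-at-0: output 1 ✗
  G2 stuck-at-1: output 1 ✗
  G3 stuck-at-0: output 1 ✗
  G3 stuck-at-1: output 1 ✗
  G4 stuck-at-0: output 0 ✓
  G4 stuck-at-1: output 1 ✗
  G5 stuck-at-0: output 0 ✓
  G5 stuck-at-1: output 1 ✗
Consistent faults: {G1 stuck-at-1, G4 stuck-at-0, G5 stuck-at-0} — 3 in all.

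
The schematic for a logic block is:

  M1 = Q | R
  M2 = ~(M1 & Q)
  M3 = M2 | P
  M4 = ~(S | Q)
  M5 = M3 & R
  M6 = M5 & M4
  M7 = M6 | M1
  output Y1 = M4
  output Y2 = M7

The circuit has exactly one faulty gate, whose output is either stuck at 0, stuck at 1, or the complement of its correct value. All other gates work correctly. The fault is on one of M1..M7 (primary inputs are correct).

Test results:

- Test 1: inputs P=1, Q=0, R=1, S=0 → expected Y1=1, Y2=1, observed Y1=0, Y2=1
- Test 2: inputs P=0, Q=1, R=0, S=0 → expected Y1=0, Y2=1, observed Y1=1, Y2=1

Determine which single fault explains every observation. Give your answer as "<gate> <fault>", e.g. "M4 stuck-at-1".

Fault-free values for test 1 (P=1, Q=0, R=1, S=0): M1=1, M2=1, M3=1, M4=1, M5=1, M6=1, M7=1, giving Y1=1, Y2=1. Observed Y1=0, Y2=1.
Test 1: faults giving observed Y1=0, Y2=1 are {M4 stuck-at-0, M4 inverted output}.
Test 2 (P=0, Q=1, R=0, S=0): fault-free M1=1, M2=0, M3=0, M4=0, M5=0, M6=0, M7=1 → Y1=0, Y2=1; observed Y1=1, Y2=1. Eliminates M4 stuck-at-0.
Only M4 inverted output is consistent with every test.

M4 inverted output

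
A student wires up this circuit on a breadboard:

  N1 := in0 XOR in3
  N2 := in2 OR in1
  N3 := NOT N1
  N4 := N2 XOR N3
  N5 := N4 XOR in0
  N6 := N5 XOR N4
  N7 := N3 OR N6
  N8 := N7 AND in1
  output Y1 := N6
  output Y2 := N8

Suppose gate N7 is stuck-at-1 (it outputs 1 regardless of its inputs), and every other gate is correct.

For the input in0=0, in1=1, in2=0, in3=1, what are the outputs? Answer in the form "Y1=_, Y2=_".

Y1=0, Y2=1

Propagate with N7 forced: N1=1, N2=1, N3=0, N4=1, N5=1, N6=0, N7=1 [stuck-at-1], N8=1.
So the outputs are Y1=0, Y2=1. (Without the fault they would be Y1=0, Y2=0.)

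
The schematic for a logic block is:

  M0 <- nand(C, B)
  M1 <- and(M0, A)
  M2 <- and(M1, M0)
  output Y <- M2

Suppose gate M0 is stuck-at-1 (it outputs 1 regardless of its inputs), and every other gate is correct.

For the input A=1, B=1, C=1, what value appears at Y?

1

Propagate with M0 forced: M0=1 [stuck-at-1], M1=1, M2=1.
So Y = 1. (Without the fault it would be 0.)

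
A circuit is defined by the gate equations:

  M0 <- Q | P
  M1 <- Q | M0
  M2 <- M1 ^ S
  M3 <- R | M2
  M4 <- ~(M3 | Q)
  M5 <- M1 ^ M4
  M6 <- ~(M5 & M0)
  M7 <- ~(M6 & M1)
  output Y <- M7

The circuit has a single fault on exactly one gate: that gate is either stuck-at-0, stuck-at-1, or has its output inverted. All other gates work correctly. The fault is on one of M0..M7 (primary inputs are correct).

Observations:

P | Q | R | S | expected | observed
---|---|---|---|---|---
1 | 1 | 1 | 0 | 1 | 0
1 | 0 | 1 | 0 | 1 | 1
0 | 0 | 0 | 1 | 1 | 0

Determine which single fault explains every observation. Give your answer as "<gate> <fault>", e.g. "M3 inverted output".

M0 inverted output

Fault-free values for test 1 (P=1, Q=1, R=1, S=0): M0=1, M1=1, M2=1, M3=1, M4=0, M5=1, M6=0, M7=1, giving Y=1. Observed 0.
Test 1: faults giving observed 0 are {M0 stuck-at-0, M0 inverted output, M4 stuck-at-1, M4 inverted output, M5 stuck-at-0, M5 inverted output, M6 stuck-at-1, M6 inverted output, M7 stuck-at-0, M7 inverted output}.
Test 2 (P=1, Q=0, R=1, S=0): fault-free M0=1, M1=1, M2=1, M3=1, M4=0, M5=1, M6=0, M7=1 → 1; observed 1. Eliminates M4 stuck-at-1, M4 inverted output, M5 stuck-at-0, M5 inverted output, M6 stuck-at-1, M6 inverted output, M7 stuck-at-0, M7 inverted output.
Test 3 (P=0, Q=0, R=0, S=1): fault-free M0=0, M1=0, M2=1, M3=1, M4=0, M5=0, M6=1, M7=1 → 1; observed 0. Eliminates M0 stuck-at-0.
Only M0 inverted output is consistent with every test.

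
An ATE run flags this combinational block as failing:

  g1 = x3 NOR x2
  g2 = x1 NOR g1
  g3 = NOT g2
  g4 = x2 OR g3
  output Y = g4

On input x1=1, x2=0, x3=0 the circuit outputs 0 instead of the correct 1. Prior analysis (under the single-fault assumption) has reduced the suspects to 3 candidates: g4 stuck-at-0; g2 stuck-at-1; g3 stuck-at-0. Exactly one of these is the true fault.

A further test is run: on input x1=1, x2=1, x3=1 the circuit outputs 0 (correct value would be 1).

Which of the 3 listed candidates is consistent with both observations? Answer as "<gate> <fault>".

Evaluate each candidate on input x1=1, x2=1, x3=1:
  g4 stuck-at-0: g1=0, g2=0, g3=1, g4=0 [stuck-at-0] → 0 — matches
  g2 stuck-at-1: g1=0, g2=1 [stuck-at-1], g3=0, g4=1 → 1 — eliminated
  g3 stuck-at-0: g1=0, g2=0, g3=0 [stuck-at-0], g4=1 → 1 — eliminated
Only g4 stuck-at-0 reproduces the observed 0.

g4 stuck-at-0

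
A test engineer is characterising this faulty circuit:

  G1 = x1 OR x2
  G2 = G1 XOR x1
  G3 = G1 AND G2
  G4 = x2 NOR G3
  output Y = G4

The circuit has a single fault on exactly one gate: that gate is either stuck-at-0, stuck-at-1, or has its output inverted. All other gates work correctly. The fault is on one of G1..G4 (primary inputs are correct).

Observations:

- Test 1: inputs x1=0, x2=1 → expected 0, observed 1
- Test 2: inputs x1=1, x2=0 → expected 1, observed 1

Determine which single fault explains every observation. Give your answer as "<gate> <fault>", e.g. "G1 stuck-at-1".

G4 stuck-at-1

Fault-free values for test 1 (x1=0, x2=1): G1=1, G2=1, G3=1, G4=0, giving Y=0. Observed 1.
Test 1: faults giving observed 1 are {G4 stuck-at-1, G4 inverted output}.
Test 2 (x1=1, x2=0): fault-free G1=1, G2=0, G3=0, G4=1 → 1; observed 1. Eliminates G4 inverted output.
Only G4 stuck-at-1 is consistent with every test.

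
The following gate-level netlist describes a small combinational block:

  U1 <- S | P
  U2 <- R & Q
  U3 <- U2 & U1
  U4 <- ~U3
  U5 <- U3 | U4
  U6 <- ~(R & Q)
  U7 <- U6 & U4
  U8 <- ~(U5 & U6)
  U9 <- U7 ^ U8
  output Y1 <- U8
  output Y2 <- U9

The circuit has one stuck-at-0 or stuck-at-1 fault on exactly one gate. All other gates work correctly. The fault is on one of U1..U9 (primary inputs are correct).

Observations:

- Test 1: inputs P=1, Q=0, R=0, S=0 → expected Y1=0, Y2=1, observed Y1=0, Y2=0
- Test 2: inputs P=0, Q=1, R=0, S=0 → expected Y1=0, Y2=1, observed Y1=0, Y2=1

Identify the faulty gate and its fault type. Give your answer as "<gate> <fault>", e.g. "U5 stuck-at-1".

Fault-free values for test 1 (P=1, Q=0, R=0, S=0): U1=1, U2=0, U3=0, U4=1, U5=1, U6=1, U7=1, U8=0, U9=1, giving Y1=0, Y2=1. Observed Y1=0, Y2=0.
Test 1: faults giving observed Y1=0, Y2=0 are {U2 stuck-at-1, U3 stuck-at-1, U7 stuck-at-0, U9 stuck-at-0}.
Test 2 (P=0, Q=1, R=0, S=0): fault-free U1=0, U2=0, U3=0, U4=1, U5=1, U6=1, U7=1, U8=0, U9=1 → Y1=0, Y2=1; observed Y1=0, Y2=1. Eliminates U3 stuck-at-1, U7 stuck-at-0, U9 stuck-at-0.
Only U2 stuck-at-1 is consistent with every test.

U2 stuck-at-1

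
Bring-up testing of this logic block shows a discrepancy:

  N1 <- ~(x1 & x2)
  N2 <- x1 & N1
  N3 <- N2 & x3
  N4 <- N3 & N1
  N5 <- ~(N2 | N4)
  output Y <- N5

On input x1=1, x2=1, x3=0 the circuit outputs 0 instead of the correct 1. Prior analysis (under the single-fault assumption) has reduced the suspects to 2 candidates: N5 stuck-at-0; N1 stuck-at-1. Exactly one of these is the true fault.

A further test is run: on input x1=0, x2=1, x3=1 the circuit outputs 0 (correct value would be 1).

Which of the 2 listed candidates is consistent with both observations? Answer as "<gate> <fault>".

N5 stuck-at-0

Evaluate each candidate on input x1=0, x2=1, x3=1:
  N5 stuck-at-0: N1=1, N2=0, N3=0, N4=0, N5=0 [stuck-at-0] → 0 — matches
  N1 stuck-at-1: N1=1 [stuck-at-1], N2=0, N3=0, N4=0, N5=1 → 1 — eliminated
Only N5 stuck-at-0 reproduces the observed 0.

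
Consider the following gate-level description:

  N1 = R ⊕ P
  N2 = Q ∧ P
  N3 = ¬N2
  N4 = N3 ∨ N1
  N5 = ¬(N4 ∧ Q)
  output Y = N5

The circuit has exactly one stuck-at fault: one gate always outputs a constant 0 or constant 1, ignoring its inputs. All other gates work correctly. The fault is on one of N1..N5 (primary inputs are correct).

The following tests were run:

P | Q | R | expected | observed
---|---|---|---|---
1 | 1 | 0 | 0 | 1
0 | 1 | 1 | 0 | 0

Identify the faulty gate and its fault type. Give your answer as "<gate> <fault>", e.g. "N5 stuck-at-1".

N1 stuck-at-0

Fault-free values for test 1 (P=1, Q=1, R=0): N1=1, N2=1, N3=0, N4=1, N5=0, giving Y=0. Observed 1.
Test 1: faults giving observed 1 are {N1 stuck-at-0, N4 stuck-at-0, N5 stuck-at-1}.
Test 2 (P=0, Q=1, R=1): fault-free N1=1, N2=0, N3=1, N4=1, N5=0 → 0; observed 0. Eliminates N4 stuck-at-0, N5 stuck-at-1.
Only N1 stuck-at-0 is consistent with every test.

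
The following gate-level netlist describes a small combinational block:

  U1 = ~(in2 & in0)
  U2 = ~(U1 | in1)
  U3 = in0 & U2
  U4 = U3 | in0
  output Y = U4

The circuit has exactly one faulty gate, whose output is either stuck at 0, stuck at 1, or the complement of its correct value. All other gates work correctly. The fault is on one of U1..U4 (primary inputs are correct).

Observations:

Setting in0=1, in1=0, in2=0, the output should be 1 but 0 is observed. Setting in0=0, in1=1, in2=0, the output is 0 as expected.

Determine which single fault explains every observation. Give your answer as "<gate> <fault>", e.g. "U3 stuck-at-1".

Fault-free values for test 1 (in0=1, in1=0, in2=0): U1=1, U2=0, U3=0, U4=1, giving Y=1. Observed 0.
Test 1: faults giving observed 0 are {U4 stuck-at-0, U4 inverted output}.
Test 2 (in0=0, in1=1, in2=0): fault-free U1=1, U2=0, U3=0, U4=0 → 0; observed 0. Eliminates U4 inverted output.
Only U4 stuck-at-0 is consistent with every test.

U4 stuck-at-0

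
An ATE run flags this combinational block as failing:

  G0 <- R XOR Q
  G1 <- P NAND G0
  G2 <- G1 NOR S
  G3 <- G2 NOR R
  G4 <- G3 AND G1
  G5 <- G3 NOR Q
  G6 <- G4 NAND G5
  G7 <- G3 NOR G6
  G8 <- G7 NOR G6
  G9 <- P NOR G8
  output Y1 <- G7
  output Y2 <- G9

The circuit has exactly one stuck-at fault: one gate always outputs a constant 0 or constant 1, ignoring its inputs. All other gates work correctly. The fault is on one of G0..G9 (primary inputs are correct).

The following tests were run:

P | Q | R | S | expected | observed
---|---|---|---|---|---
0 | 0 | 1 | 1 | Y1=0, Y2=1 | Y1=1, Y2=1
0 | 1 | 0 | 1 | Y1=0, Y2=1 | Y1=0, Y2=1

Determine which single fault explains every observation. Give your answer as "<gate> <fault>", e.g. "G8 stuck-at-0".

G4 stuck-at-1

Fault-free values for test 1 (P=0, Q=0, R=1, S=1): G0=1, G1=1, G2=0, G3=0, G4=0, G5=1, G6=1, G7=0, G8=0, G9=1, giving Y1=0, Y2=1. Observed Y1=1, Y2=1.
Test 1: faults giving observed Y1=1, Y2=1 are {G4 stuck-at-1, G6 stuck-at-0, G7 stuck-at-1}.
Test 2 (P=0, Q=1, R=0, S=1): fault-free G0=1, G1=1, G2=0, G3=1, G4=1, G5=0, G6=1, G7=0, G8=0, G9=1 → Y1=0, Y2=1; observed Y1=0, Y2=1. Eliminates G6 stuck-at-0, G7 stuck-at-1.
Only G4 stuck-at-1 is consistent with every test.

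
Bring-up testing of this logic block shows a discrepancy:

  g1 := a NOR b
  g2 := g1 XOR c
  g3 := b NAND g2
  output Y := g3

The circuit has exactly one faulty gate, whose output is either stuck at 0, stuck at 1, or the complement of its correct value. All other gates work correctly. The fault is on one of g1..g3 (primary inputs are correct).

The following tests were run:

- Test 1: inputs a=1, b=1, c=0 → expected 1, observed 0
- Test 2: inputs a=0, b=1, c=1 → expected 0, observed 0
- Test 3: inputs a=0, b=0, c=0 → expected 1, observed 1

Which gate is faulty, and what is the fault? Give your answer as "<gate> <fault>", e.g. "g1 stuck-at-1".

g2 stuck-at-1

Fault-free values for test 1 (a=1, b=1, c=0): g1=0, g2=0, g3=1, giving Y=1. Observed 0.
Test 1: faults giving observed 0 are {g1 stuck-at-1, g1 inverted output, g2 stuck-at-1, g2 inverted output, g3 stuck-at-0, g3 inverted output}.
Test 2 (a=0, b=1, c=1): fault-free g1=0, g2=1, g3=0 → 0; observed 0. Eliminates g1 stuck-at-1, g1 inverted output, g2 inverted output, g3 inverted output.
Test 3 (a=0, b=0, c=0): fault-free g1=1, g2=1, g3=1 → 1; observed 1. Eliminates g3 stuck-at-0.
Only g2 stuck-at-1 is consistent with every test.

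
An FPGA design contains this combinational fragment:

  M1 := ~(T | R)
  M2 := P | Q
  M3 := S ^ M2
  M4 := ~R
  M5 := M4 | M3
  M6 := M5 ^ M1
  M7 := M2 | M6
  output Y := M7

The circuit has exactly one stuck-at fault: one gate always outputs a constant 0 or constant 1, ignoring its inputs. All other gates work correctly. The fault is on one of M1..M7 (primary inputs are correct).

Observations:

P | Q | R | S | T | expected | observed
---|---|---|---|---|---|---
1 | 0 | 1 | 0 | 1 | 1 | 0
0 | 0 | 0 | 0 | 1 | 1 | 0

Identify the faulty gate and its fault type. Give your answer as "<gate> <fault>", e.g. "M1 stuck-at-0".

M7 stuck-at-0

Fault-free values for test 1 (P=1, Q=0, R=1, S=0, T=1): M1=0, M2=1, M3=1, M4=0, M5=1, M6=1, M7=1, giving Y=1. Observed 0.
Test 1: faults giving observed 0 are {M2 stuck-at-0, M7 stuck-at-0}.
Test 2 (P=0, Q=0, R=0, S=0, T=1): fault-free M1=0, M2=0, M3=0, M4=1, M5=1, M6=1, M7=1 → 1; observed 0. Eliminates M2 stuck-at-0.
Only M7 stuck-at-0 is consistent with every test.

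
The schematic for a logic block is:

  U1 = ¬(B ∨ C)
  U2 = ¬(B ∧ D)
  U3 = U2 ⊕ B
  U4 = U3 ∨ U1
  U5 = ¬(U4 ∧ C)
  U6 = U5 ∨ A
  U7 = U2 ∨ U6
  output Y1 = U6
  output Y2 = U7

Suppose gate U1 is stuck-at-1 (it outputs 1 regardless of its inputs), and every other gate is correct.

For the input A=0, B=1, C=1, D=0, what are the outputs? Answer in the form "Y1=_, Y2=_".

Y1=0, Y2=1

Propagate with U1 forced: U1=1 [stuck-at-1], U2=1, U3=0, U4=1, U5=0, U6=0, U7=1.
So the outputs are Y1=0, Y2=1. (Without the fault they would be Y1=1, Y2=1.)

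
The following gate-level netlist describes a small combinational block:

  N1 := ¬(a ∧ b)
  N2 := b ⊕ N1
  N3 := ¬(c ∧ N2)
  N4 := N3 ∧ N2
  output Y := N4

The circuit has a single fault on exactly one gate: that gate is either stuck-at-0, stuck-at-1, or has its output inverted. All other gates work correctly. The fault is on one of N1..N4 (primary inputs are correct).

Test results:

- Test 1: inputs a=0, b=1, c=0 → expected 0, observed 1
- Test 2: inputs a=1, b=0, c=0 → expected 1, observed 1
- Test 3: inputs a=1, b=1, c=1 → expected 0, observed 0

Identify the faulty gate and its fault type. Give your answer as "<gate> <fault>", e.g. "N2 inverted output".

Fault-free values for test 1 (a=0, b=1, c=0): N1=1, N2=0, N3=1, N4=0, giving Y=0. Observed 1.
Test 1: faults giving observed 1 are {N1 stuck-at-0, N1 inverted output, N2 stuck-at-1, N2 inverted output, N4 stuck-at-1, N4 inverted output}.
Test 2 (a=1, b=0, c=0): fault-free N1=1, N2=1, N3=1, N4=1 → 1; observed 1. Eliminates N1 stuck-at-0, N1 inverted output, N2 inverted output, N4 inverted output.
Test 3 (a=1, b=1, c=1): fault-free N1=0, N2=1, N3=0, N4=0 → 0; observed 0. Eliminates N4 stuck-at-1.
Only N2 stuck-at-1 is consistent with every test.

N2 stuck-at-1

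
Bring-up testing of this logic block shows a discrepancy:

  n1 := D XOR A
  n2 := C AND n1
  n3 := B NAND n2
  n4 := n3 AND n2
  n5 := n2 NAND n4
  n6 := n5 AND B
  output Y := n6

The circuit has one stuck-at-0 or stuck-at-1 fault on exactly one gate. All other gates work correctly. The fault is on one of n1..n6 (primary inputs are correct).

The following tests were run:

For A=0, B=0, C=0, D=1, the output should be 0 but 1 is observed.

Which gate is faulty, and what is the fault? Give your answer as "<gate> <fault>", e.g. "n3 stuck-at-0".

n6 stuck-at-1

Fault-free values for test 1 (A=0, B=0, C=0, D=1): n1=1, n2=0, n3=1, n4=0, n5=1, n6=0, giving Y=0. Observed 1.
Test 1: faults giving observed 1 are {n6 stuck-at-1}.
Only n6 stuck-at-1 is consistent with every test.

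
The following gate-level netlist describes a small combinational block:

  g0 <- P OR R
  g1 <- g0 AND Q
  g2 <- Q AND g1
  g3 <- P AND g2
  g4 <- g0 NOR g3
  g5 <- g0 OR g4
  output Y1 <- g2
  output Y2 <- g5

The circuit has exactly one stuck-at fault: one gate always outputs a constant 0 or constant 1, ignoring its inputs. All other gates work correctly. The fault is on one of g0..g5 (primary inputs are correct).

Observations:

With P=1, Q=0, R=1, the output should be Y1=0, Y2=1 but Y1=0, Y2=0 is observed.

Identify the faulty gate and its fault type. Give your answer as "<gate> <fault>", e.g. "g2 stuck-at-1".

Fault-free values for test 1 (P=1, Q=0, R=1): g0=1, g1=0, g2=0, g3=0, g4=0, g5=1, giving Y1=0, Y2=1. Observed Y1=0, Y2=0.
Test 1: faults giving observed Y1=0, Y2=0 are {g5 stuck-at-0}.
Only g5 stuck-at-0 is consistent with every test.

g5 stuck-at-0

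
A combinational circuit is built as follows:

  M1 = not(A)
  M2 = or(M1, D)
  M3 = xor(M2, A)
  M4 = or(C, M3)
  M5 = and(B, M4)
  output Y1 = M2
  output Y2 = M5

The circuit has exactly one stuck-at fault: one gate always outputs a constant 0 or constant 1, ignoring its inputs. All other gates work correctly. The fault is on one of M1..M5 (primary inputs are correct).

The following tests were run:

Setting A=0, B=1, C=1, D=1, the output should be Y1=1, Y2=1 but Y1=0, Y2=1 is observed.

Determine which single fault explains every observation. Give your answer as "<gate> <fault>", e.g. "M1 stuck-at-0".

M2 stuck-at-0

Fault-free values for test 1 (A=0, B=1, C=1, D=1): M1=1, M2=1, M3=1, M4=1, M5=1, giving Y1=1, Y2=1. Observed Y1=0, Y2=1.
Test 1: faults giving observed Y1=0, Y2=1 are {M2 stuck-at-0}.
Only M2 stuck-at-0 is consistent with every test.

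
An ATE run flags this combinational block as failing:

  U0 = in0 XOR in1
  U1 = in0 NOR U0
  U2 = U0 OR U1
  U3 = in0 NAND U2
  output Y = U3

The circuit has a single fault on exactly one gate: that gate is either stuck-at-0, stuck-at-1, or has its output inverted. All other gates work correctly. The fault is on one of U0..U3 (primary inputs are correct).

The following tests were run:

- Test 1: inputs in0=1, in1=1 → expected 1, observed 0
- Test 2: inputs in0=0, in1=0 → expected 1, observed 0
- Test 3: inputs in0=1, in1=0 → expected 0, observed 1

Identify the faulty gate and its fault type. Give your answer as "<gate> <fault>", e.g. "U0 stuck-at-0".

U3 inverted output

Fault-free values for test 1 (in0=1, in1=1): U0=0, U1=0, U2=0, U3=1, giving Y=1. Observed 0.
Test 1: faults giving observed 0 are {U0 stuck-at-1, U0 inverted output, U1 stuck-at-1, U1 inverted output, U2 stuck-at-1, U2 inverted output, U3 stuck-at-0, U3 inverted output}.
Test 2 (in0=0, in1=0): fault-free U0=0, U1=1, U2=1, U3=1 → 1; observed 0. Eliminates U0 stuck-at-1, U0 inverted output, U1 stuck-at-1, U1 inverted output, U2 stuck-at-1, U2 inverted output.
Test 3 (in0=1, in1=0): fault-free U0=1, U1=0, U2=1, U3=0 → 0; observed 1. Eliminates U3 stuck-at-0.
Only U3 inverted output is consistent with every test.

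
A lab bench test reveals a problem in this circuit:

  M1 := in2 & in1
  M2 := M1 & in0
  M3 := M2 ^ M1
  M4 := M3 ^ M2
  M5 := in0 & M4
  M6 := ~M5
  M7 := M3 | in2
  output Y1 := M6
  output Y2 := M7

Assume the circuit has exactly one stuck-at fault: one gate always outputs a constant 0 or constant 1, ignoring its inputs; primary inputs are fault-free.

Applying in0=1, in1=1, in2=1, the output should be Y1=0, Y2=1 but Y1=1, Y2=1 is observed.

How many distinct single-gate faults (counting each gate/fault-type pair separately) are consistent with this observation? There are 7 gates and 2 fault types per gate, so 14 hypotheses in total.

5

Fault-free: M1=1, M2=1, M3=0, M4=1, M5=1, M6=0, M7=1 → Y1=0, Y2=1. Observed Y1=1, Y2=1.
  M1 stuck-at-0: output Y1=1, Y2=1 ✓
  M1 stuck-at-1: output Y1=0, Y2=1 ✗
  M2 stuck-at-0: output Y1=0, Y2=1 ✗
  M2 stuck-at-1: output Y1=0, Y2=1 ✗
  M3 stuck-at-0: output Y1=0, Y2=1 ✗
  M3 stuck-at-1: output Y1=1, Y2=1 ✓
  M4 stuck-at-0: output Y1=1, Y2=1 ✓
  M4 stuck-at-1: output Y1=0, Y2=1 ✗
  M5 stuck-at-0: output Y1=1, Y2=1 ✓
  M5 stuck-at-1: output Y1=0, Y2=1 ✗
  M6 stuck-at-0: output Y1=0, Y2=1 ✗
  M6 stuck-at-1: output Y1=1, Y2=1 ✓
  M7 stuck-at-0: output Y1=0, Y2=0 ✗
  M7 stuck-at-1: output Y1=0, Y2=1 ✗
Consistent faults: {M1 stuck-at-0, M3 stuck-at-1, M4 stuck-at-0, M5 stuck-at-0, M6 stuck-at-1} — 5 in all.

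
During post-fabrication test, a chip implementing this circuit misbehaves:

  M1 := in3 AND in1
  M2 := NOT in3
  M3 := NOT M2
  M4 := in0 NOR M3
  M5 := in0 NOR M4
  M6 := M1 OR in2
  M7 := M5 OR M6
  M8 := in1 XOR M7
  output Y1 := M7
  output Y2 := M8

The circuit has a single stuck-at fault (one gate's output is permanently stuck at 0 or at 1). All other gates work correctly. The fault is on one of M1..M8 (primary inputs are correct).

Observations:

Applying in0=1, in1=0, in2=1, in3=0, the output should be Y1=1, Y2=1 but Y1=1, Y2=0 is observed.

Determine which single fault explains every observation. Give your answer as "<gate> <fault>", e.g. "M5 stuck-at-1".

Fault-free values for test 1 (in0=1, in1=0, in2=1, in3=0): M1=0, M2=1, M3=0, M4=0, M5=0, M6=1, M7=1, M8=1, giving Y1=1, Y2=1. Observed Y1=1, Y2=0.
Test 1: faults giving observed Y1=1, Y2=0 are {M8 stuck-at-0}.
Only M8 stuck-at-0 is consistent with every test.

M8 stuck-at-0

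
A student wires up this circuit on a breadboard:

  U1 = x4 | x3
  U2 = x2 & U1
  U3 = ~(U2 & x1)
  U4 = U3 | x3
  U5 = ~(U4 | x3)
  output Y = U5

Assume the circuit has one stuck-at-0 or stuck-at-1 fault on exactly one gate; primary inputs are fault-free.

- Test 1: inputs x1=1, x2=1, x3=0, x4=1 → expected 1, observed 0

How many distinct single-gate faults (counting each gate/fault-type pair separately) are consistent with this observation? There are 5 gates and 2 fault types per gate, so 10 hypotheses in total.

Fault-free: U1=1, U2=1, U3=0, U4=0, U5=1 → 1. Observed 0.
  U1 stuck-at-0: output 0 ✓
  U1 stuck-at-1: output 1 ✗
  U2 stuck-at-0: output 0 ✓
  U2 stuck-at-1: output 1 ✗
  U3 stuck-at-0: output 1 ✗
  U3 stuck-at-1: output 0 ✓
  U4 stuck-at-0: output 1 ✗
  U4 stuck-at-1: output 0 ✓
  U5 stuck-at-0: output 0 ✓
  U5 stuck-at-1: output 1 ✗
Consistent faults: {U1 stuck-at-0, U2 stuck-at-0, U3 stuck-at-1, U4 stuck-at-1, U5 stuck-at-0} — 5 in all.

5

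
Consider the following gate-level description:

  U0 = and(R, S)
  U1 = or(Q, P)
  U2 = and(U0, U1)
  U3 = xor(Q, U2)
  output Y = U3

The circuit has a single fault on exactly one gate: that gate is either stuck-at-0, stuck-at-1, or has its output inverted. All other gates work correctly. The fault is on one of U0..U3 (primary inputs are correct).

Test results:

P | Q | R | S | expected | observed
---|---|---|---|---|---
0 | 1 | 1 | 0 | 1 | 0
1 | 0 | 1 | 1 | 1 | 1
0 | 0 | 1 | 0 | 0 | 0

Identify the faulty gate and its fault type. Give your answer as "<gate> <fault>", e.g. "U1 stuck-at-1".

U0 stuck-at-1

Fault-free values for test 1 (P=0, Q=1, R=1, S=0): U0=0, U1=1, U2=0, U3=1, giving Y=1. Observed 0.
Test 1: faults giving observed 0 are {U0 stuck-at-1, U0 inverted output, U2 stuck-at-1, U2 inverted output, U3 stuck-at-0, U3 inverted output}.
Test 2 (P=1, Q=0, R=1, S=1): fault-free U0=1, U1=1, U2=1, U3=1 → 1; observed 1. Eliminates U0 inverted output, U2 inverted output, U3 stuck-at-0, U3 inverted output.
Test 3 (P=0, Q=0, R=1, S=0): fault-free U0=0, U1=0, U2=0, U3=0 → 0; observed 0. Eliminates U2 stuck-at-1.
Only U0 stuck-at-1 is consistent with every test.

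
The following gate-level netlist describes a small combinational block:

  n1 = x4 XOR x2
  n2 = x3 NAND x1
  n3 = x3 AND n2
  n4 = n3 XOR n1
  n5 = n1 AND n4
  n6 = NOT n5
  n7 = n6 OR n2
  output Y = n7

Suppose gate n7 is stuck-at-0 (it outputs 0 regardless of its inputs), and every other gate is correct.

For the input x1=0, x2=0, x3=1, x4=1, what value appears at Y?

Propagate with n7 forced: n1=1, n2=1, n3=1, n4=0, n5=0, n6=1, n7=0 [stuck-at-0].
So Y = 0. (Without the fault it would be 1.)

0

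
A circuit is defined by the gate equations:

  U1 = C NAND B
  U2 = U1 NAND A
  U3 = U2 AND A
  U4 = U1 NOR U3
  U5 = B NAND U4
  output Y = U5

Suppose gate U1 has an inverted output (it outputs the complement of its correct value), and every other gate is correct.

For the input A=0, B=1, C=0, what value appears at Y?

Propagate with U1 forced: U1=0 [inverted output], U2=1, U3=0, U4=1, U5=0.
So Y = 0. (Without the fault it would be 1.)

0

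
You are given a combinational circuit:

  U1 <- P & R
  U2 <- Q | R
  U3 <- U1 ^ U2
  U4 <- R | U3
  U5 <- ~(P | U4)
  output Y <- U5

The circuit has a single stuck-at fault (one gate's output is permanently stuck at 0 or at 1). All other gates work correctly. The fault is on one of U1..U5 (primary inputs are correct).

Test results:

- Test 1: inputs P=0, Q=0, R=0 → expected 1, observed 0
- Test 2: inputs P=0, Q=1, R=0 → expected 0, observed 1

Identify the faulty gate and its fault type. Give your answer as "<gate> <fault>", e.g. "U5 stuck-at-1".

U1 stuck-at-1

Fault-free values for test 1 (P=0, Q=0, R=0): U1=0, U2=0, U3=0, U4=0, U5=1, giving Y=1. Observed 0.
Test 1: faults giving observed 0 are {U1 stuck-at-1, U2 stuck-at-1, U3 stuck-at-1, U4 stuck-at-1, U5 stuck-at-0}.
Test 2 (P=0, Q=1, R=0): fault-free U1=0, U2=1, U3=1, U4=1, U5=0 → 0; observed 1. Eliminates U2 stuck-at-1, U3 stuck-at-1, U4 stuck-at-1, U5 stuck-at-0.
Only U1 stuck-at-1 is consistent with every test.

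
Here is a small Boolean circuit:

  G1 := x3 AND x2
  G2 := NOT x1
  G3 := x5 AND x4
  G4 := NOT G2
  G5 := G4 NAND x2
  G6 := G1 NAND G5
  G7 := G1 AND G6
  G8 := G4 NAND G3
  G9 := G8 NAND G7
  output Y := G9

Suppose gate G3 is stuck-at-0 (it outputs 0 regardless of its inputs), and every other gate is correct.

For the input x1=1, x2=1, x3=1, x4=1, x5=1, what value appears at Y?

0

Propagate with G3 forced: G1=1, G2=0, G3=0 [stuck-at-0], G4=1, G5=0, G6=1, G7=1, G8=1, G9=0.
So Y = 0. (Without the fault it would be 1.)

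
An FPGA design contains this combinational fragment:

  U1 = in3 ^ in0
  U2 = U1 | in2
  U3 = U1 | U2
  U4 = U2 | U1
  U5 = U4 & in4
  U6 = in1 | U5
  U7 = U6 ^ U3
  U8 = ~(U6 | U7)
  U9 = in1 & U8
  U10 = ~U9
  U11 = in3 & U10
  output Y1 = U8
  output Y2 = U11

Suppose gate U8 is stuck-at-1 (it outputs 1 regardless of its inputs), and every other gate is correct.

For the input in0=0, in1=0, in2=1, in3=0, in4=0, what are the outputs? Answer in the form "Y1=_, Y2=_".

Propagate with U8 forced: U1=0, U2=1, U3=1, U4=1, U5=0, U6=0, U7=1, U8=1 [stuck-at-1], U9=0, U10=1, U11=0.
So the outputs are Y1=1, Y2=0. (Without the fault they would be Y1=0, Y2=0.)

Y1=1, Y2=0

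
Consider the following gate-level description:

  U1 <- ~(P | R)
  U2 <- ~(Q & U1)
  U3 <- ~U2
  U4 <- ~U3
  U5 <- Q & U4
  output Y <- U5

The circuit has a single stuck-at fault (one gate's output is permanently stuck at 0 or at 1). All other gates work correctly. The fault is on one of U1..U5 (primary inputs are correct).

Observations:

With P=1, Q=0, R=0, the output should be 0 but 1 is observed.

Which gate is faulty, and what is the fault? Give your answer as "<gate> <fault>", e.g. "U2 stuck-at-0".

Fault-free values for test 1 (P=1, Q=0, R=0): U1=0, U2=1, U3=0, U4=1, U5=0, giving Y=0. Observed 1.
Test 1: faults giving observed 1 are {U5 stuck-at-1}.
Only U5 stuck-at-1 is consistent with every test.

U5 stuck-at-1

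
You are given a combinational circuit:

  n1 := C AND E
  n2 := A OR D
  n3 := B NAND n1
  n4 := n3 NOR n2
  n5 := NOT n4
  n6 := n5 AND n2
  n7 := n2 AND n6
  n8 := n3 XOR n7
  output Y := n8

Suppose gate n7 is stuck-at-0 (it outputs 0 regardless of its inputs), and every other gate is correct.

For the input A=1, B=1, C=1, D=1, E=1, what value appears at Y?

0

Propagate with n7 forced: n1=1, n2=1, n3=0, n4=0, n5=1, n6=1, n7=0 [stuck-at-0], n8=0.
So Y = 0. (Without the fault it would be 1.)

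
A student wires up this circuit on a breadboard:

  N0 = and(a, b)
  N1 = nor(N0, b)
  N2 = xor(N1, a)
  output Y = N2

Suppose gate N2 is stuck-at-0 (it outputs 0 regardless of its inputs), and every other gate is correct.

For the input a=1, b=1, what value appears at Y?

Propagate with N2 forced: N0=1, N1=0, N2=0 [stuck-at-0].
So Y = 0. (Without the fault it would be 1.)

0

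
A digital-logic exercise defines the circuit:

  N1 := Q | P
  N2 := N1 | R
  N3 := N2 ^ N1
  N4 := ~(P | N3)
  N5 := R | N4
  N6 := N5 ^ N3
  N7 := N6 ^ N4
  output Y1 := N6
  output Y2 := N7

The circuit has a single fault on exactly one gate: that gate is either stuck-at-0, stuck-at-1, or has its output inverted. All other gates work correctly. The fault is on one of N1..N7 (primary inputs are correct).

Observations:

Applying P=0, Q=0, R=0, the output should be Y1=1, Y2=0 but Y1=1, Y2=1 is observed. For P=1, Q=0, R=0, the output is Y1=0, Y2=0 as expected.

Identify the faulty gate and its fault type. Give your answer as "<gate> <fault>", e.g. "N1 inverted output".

Fault-free values for test 1 (P=0, Q=0, R=0): N1=0, N2=0, N3=0, N4=1, N5=1, N6=1, N7=0, giving Y1=1, Y2=0. Observed Y1=1, Y2=1.
Test 1: faults giving observed Y1=1, Y2=1 are {N2 stuck-at-1, N2 inverted output, N3 stuck-at-1, N3 inverted output, N7 stuck-at-1, N7 inverted output}.
Test 2 (P=1, Q=0, R=0): fault-free N1=1, N2=1, N3=0, N4=0, N5=0, N6=0, N7=0 → Y1=0, Y2=0; observed Y1=0, Y2=0. Eliminates N2 inverted output, N3 stuck-at-1, N3 inverted output, N7 stuck-at-1, N7 inverted output.
Only N2 stuck-at-1 is consistent with every test.

N2 stuck-at-1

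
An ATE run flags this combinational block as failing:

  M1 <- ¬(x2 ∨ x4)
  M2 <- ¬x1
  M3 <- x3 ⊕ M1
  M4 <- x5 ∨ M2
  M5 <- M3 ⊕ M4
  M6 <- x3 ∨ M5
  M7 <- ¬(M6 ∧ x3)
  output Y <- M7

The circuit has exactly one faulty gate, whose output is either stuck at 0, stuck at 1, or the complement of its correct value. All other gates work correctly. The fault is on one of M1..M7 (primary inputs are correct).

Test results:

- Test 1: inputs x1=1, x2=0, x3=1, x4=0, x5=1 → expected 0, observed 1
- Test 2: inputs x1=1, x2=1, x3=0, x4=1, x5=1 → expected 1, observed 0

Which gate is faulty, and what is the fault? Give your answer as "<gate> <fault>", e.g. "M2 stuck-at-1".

Fault-free values for test 1 (x1=1, x2=0, x3=1, x4=0, x5=1): M1=1, M2=0, M3=0, M4=1, M5=1, M6=1, M7=0, giving Y=0. Observed 1.
Test 1: faults giving observed 1 are {M6 stuck-at-0, M6 inverted output, M7 stuck-at-1, M7 inverted output}.
Test 2 (x1=1, x2=1, x3=0, x4=1, x5=1): fault-free M1=0, M2=0, M3=0, M4=1, M5=1, M6=1, M7=1 → 1; observed 0. Eliminates M6 stuck-at-0, M6 inverted output, M7 stuck-at-1.
Only M7 inverted output is consistent with every test.

M7 inverted output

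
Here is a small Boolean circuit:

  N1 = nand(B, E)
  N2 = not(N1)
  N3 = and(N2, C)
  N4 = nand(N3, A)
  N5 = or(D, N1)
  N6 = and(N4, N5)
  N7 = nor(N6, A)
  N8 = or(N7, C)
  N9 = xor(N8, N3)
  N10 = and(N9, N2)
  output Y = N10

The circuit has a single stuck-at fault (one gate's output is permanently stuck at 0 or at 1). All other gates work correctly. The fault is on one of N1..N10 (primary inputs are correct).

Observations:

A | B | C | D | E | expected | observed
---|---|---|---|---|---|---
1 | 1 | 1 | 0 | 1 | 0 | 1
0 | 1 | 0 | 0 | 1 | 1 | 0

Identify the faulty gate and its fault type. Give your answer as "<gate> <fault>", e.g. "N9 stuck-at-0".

Fault-free values for test 1 (A=1, B=1, C=1, D=0, E=1): N1=0, N2=1, N3=1, N4=0, N5=0, N6=0, N7=0, N8=1, N9=0, N10=0, giving Y=0. Observed 1.
Test 1: faults giving observed 1 are {N3 stuck-at-0, N8 stuck-at-0, N9 stuck-at-1, N10 stuck-at-1}.
Test 2 (A=0, B=1, C=0, D=0, E=1): fault-free N1=0, N2=1, N3=0, N4=1, N5=0, N6=0, N7=1, N8=1, N9=1, N10=1 → 1; observed 0. Eliminates N3 stuck-at-0, N9 stuck-at-1, N10 stuck-at-1.
Only N8 stuck-at-0 is consistent with every test.

N8 stuck-at-0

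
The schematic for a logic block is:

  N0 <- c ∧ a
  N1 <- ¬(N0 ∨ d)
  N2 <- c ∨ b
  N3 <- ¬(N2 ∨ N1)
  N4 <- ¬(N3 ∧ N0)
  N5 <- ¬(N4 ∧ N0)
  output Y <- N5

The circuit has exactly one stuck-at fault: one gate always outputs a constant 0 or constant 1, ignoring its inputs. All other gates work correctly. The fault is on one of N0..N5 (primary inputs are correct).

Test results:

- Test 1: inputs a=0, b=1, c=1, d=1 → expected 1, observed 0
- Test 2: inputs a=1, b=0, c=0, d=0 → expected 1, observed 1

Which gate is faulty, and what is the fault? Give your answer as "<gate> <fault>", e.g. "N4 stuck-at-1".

N0 stuck-at-1

Fault-free values for test 1 (a=0, b=1, c=1, d=1): N0=0, N1=0, N2=1, N3=0, N4=1, N5=1, giving Y=1. Observed 0.
Test 1: faults giving observed 0 are {N0 stuck-at-1, N5 stuck-at-0}.
Test 2 (a=1, b=0, c=0, d=0): fault-free N0=0, N1=1, N2=0, N3=0, N4=1, N5=1 → 1; observed 1. Eliminates N5 stuck-at-0.
Only N0 stuck-at-1 is consistent with every test.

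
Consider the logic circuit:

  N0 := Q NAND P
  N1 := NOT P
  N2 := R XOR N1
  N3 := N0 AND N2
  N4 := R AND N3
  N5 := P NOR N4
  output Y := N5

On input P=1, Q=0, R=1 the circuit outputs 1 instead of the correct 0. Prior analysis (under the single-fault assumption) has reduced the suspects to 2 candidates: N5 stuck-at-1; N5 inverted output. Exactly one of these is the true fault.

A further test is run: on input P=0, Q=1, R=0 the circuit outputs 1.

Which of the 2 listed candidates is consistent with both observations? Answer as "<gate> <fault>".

N5 stuck-at-1

Evaluate each candidate on input P=0, Q=1, R=0:
  N5 stuck-at-1: N0=1, N1=1, N2=1, N3=1, N4=0, N5=1 [stuck-at-1] → 1 — matches
  N5 inverted output: N0=1, N1=1, N2=1, N3=1, N4=0, N5=0 [inverted output] → 0 — eliminated
Only N5 stuck-at-1 reproduces the observed 1.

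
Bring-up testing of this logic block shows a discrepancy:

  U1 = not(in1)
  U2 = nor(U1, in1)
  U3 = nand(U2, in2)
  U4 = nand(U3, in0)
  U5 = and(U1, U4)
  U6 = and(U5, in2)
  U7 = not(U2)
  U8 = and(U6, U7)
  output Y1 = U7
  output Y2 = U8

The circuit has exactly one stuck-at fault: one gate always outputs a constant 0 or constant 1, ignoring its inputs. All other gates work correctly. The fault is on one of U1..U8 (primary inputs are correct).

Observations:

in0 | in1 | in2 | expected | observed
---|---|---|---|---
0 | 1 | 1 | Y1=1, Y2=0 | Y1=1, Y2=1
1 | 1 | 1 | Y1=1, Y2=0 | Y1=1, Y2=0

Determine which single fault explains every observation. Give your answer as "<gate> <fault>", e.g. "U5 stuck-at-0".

Fault-free values for test 1 (in0=0, in1=1, in2=1): U1=0, U2=0, U3=1, U4=1, U5=0, U6=0, U7=1, U8=0, giving Y1=1, Y2=0. Observed Y1=1, Y2=1.
Test 1: faults giving observed Y1=1, Y2=1 are {U1 stuck-at-1, U5 stuck-at-1, U6 stuck-at-1, U8 stuck-at-1}.
Test 2 (in0=1, in1=1, in2=1): fault-free U1=0, U2=0, U3=1, U4=0, U5=0, U6=0, U7=1, U8=0 → Y1=1, Y2=0; observed Y1=1, Y2=0. Eliminates U5 stuck-at-1, U6 stuck-at-1, U8 stuck-at-1.
Only U1 stuck-at-1 is consistent with every test.

U1 stuck-at-1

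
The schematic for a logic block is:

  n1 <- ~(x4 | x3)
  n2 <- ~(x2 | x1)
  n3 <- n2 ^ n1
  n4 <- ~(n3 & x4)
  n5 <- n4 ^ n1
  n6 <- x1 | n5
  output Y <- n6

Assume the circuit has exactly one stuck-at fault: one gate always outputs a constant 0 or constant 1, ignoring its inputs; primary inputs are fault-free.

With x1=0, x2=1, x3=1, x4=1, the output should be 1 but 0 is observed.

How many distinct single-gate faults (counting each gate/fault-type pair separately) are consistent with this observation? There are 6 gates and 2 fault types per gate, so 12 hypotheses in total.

Fault-free: n1=0, n2=0, n3=0, n4=1, n5=1, n6=1 → 1. Observed 0.
  n1 stuck-at-0: output 1 ✗
  n1 stuck-at-1: output 1 ✗
  n2 stuck-at-0: output 1 ✗
  n2 stuck-at-1: output 0 ✓
  n3 stuck-at-0: output 1 ✗
  n3 stuck-at-1: output 0 ✓
  n4 stuck-at-0: output 0 ✓
  n4 stuck-at-1: output 1 ✗
  n5 stuck-at-0: output 0 ✓
  n5 stuck-at-1: output 1 ✗
  n6 stuck-at-0: output 0 ✓
  n6 stuck-at-1: output 1 ✗
Consistent faults: {n2 stuck-at-1, n3 stuck-at-1, n4 stuck-at-0, n5 stuck-at-0, n6 stuck-at-0} — 5 in all.

5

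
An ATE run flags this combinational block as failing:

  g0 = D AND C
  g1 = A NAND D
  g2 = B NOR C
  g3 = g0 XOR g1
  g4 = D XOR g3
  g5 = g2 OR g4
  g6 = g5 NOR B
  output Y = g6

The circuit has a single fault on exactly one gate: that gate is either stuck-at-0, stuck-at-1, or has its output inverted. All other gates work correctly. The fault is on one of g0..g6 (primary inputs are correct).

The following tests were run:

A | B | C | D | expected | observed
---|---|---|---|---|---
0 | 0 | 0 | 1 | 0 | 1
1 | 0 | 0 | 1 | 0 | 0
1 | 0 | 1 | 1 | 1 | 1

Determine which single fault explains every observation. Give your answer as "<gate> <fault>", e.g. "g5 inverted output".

Fault-free values for test 1 (A=0, B=0, C=0, D=1): g0=0, g1=1, g2=1, g3=1, g4=0, g5=1, g6=0, giving Y=0. Observed 1.
Test 1: faults giving observed 1 are {g2 stuck-at-0, g2 inverted output, g5 stuck-at-0, g5 inverted output, g6 stuck-at-1, g6 inverted output}.
Test 2 (A=1, B=0, C=0, D=1): fault-free g0=0, g1=0, g2=1, g3=0, g4=1, g5=1, g6=0 → 0; observed 0. Eliminates g5 stuck-at-0, g5 inverted output, g6 stuck-at-1, g6 inverted output.
Test 3 (A=1, B=0, C=1, D=1): fault-free g0=1, g1=0, g2=0, g3=1, g4=0, g5=0, g6=1 → 1; observed 1. Eliminates g2 inverted output.
Only g2 stuck-at-0 is consistent with every test.

g2 stuck-at-0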